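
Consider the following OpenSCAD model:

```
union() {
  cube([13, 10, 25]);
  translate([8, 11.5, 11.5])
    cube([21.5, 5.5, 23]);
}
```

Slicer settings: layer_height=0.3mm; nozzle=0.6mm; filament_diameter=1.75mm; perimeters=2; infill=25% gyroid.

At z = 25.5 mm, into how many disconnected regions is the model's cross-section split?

At z = 25.5 mm: the cube does not reach this height (z outside [0, 25]); the cube at (8, 11.5) is present — its section is the full 21.5×5.5 rectangle; Merging all regions: only the 21.5×5.5 cube at (8, 11.5) is present, so the union is just that shape — 1 connected region. The result has 1 disconnected region.

1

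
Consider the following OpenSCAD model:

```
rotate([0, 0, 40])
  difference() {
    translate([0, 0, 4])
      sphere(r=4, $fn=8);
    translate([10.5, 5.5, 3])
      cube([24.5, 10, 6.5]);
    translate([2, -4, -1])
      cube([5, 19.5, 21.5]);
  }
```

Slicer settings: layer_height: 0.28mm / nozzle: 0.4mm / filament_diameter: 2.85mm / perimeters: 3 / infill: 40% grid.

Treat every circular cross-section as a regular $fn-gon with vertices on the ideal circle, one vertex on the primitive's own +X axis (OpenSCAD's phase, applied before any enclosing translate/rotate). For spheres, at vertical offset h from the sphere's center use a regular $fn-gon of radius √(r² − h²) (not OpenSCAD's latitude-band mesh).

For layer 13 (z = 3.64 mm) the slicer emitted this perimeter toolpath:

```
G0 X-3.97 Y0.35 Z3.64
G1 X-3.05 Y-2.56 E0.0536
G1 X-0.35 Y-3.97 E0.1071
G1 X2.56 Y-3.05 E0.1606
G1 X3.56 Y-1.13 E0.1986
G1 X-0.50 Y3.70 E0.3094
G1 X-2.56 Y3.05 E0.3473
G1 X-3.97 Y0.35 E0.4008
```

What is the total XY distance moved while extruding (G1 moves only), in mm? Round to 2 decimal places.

22.83 mm

Sum the Euclidean lengths of each G1 segment: total = 22.83 mm.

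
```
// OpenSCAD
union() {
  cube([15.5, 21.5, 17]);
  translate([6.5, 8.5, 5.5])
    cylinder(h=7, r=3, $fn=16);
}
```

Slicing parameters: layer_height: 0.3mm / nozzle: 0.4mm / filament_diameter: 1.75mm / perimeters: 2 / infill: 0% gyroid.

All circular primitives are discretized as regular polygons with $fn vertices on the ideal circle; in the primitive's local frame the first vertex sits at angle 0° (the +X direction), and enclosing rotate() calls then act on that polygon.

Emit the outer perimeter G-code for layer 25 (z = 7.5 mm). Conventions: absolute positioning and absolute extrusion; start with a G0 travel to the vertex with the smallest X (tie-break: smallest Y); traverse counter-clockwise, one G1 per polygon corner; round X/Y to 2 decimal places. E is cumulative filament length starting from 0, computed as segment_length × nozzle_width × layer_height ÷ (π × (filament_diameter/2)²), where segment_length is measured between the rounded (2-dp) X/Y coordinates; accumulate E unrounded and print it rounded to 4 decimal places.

At z = 7.5 mm: the cube is present — its section is the full 15.5×21.5 rectangle; the r=3 cylinder at (6.5, 8.5) contributes a regular 16-gon of circumradius 3; Merging all regions: the r=3 cylinder at (6.5, 8.5) lies entirely inside the 15.5×21.5 cube, so the union is just the 15.5×21.5 cube — 1 connected region. The outline is a single polygon with 4 vertices. Extrusion per mm of travel: 0.4 × 0.3 / (π × 0.875²) = 0.049890. Accumulating E over each segment gives final E = 3.6919.

G0 X0.00 Y0.00 Z7.50
G1 X15.50 Y0.00 E0.7733
G1 X15.50 Y21.50 E1.8459
G1 X0.00 Y21.50 E2.6192
G1 X0.00 Y0.00 E3.6919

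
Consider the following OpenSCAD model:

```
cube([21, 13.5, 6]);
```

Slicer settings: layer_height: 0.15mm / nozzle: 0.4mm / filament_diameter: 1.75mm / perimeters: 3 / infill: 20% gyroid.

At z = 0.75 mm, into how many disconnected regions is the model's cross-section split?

At z = 0.75 mm: the cube is present — its section is the full 21×13.5 rectangle. The result has 1 disconnected region.

1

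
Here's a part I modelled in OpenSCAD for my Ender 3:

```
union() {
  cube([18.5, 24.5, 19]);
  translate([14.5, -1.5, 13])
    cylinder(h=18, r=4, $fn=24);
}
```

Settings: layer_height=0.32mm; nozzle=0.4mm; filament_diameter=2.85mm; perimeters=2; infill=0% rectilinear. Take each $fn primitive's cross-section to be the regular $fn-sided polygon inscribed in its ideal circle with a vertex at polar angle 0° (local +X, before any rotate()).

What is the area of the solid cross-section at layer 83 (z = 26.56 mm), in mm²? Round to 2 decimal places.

At z = 26.56 mm: the cube is not intersected at this z (z outside [0, 19]); the cylinder at (14.5, -1.5): section is a regular 24-gon, circumradius r=4 (area = (24/2)·4.000²·sin(360°/24) = 49.69 mm²); Combining (union): only the r=4 cylinder at (14.5, -1.5) is present, so the union is just that shape — area = 49.69 mm². Overall, the cross-section is a single solid region. Net area = 49.69 mm².

49.69 mm²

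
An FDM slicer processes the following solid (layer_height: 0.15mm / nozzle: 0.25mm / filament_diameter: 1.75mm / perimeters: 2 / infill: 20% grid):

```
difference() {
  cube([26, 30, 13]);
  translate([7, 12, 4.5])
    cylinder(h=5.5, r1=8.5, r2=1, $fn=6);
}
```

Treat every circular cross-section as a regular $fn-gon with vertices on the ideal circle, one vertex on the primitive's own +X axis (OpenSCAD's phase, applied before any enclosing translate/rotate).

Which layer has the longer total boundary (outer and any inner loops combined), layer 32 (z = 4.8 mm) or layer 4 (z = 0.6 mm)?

Layer 32 (z = 4.8): the 26×30 cube contributes its full rectangle (perimeter 112.00 mm); the cone at (7, 12) (r1=8.5→r2=1) has section circumradius 8.091 here — a regular 6-gon (perimeter = 2·6·8.091·sin(180°/6) = 48.55 mm); Subtracting the remaining from the first: starting from the 26×30 cube, the cone at (7, 12) partially overlaps it — only the 168.02 mm² overlap (of its 170.08 mm²) is removed, clipping the outline — boundary = 152.40 mm. So its perimeter = 152.40 mm. Layer 4 (z = 0.6): the cube is present — its section is the full 26×30 rectangle (perimeter 112.00 mm); the cone at (7, 12) is not intersected at this z (z outside [4.5, 10]); Taking the first minus the rest: none of the subtracted shapes is present at this height, so the 26×30 cube is unchanged — boundary = 112.00 mm. So its perimeter = 112.00 mm. Layer 32 is larger (152.40 vs 112.00 mm).

layer 32 (z = 4.8 mm)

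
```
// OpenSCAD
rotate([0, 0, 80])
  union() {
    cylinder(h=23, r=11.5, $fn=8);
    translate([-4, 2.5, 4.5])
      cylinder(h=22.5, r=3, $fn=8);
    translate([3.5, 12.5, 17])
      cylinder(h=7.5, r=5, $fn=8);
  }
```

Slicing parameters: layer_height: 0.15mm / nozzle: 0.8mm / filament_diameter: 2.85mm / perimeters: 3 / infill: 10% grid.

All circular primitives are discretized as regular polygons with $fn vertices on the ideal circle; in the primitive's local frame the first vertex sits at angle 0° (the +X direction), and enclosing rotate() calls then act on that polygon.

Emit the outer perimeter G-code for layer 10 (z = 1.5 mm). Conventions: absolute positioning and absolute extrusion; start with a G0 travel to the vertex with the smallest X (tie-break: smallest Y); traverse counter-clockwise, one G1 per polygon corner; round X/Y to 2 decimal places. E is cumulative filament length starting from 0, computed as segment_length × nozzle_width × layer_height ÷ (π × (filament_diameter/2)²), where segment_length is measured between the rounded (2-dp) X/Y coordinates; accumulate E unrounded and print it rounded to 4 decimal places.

G0 X-11.33 Y2.00 Z1.50
G1 X-9.42 Y-6.60 E0.1657
G1 X-2.00 Y-11.33 E0.3312
G1 X6.60 Y-9.42 E0.4969
G1 X11.33 Y-2.00 E0.6625
G1 X9.42 Y6.60 E0.8282
G1 X2.00 Y11.33 E0.9937
G1 X-6.60 Y9.42 E1.1594
G1 X-11.33 Y2.00 E1.3249

At z = 1.5 mm: the r=11.5 cylinder gives a regular 8-gon of circumradius 11.5 (constant along its height); the cylinder at (-4, 2.5) is absent (z outside [4.5, 27]); the cylinder at (3.5, 12.5) is not intersected at this z (z outside [17, 24.5]); Taking the union: only the r=11.5 cylinder is present, so the union is just that shape — 1 connected region; (whole slice rotated 80° about Z — lengths, areas and connectivity unchanged). The outline is a single polygon with 8 vertices. Extrusion per mm of travel: 0.8 × 0.15 / (π × 1.425²) = 0.018811. Accumulating E over each segment gives final E = 1.3249.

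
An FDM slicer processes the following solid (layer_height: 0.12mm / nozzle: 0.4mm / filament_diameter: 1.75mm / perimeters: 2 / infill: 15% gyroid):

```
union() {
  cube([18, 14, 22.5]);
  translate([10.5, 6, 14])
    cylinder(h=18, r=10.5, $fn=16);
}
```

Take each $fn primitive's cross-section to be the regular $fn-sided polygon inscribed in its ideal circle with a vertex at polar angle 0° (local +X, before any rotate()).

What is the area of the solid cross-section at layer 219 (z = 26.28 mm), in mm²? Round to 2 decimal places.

337.53 mm²

At z = 26.28 mm: the cube is absent (z outside [0, 22.5]); the r=10.5 cylinder at (10.5, 6) contributes a regular 16-gon of circumradius 10.5 (area = (16/2)·10.500²·sin(360°/16) = 337.53 mm²); Merging all regions: only the r=10.5 cylinder at (10.5, 6) is present, so the union is just that shape — area = 337.53 mm². Overall, the cross-section is a single solid region. Net area = 337.53 mm².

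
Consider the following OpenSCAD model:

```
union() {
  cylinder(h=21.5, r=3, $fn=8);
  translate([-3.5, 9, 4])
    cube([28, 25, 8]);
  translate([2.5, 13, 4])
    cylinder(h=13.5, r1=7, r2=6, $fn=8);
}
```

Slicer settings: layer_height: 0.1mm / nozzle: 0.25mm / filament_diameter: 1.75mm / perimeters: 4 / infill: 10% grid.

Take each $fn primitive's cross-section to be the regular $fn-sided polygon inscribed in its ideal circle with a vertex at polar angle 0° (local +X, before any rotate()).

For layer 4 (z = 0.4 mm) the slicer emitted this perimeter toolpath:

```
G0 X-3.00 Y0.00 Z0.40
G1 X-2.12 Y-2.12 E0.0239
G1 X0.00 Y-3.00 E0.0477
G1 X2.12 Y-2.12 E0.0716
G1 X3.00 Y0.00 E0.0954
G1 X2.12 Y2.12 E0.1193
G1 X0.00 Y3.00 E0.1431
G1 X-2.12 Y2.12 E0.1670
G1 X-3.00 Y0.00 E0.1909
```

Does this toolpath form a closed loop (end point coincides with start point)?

Start point (G0): (-3.00, 0.00). End point (last G1): the path returns to the start — closed.

yes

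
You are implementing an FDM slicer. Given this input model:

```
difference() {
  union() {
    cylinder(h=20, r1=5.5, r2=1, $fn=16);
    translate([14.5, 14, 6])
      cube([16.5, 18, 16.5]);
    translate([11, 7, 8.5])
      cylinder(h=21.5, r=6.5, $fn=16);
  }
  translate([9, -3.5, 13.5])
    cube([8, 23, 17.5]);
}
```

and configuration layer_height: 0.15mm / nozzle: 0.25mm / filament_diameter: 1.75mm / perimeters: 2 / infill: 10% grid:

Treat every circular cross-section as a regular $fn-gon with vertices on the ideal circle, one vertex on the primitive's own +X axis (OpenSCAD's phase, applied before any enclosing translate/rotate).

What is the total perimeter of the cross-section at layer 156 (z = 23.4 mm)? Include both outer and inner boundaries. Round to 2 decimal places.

At z = 23.4 mm: the cone does not reach this height (z outside [0, 20]); the cube at (14.5, 14) is absent (z outside [6, 22.5]); the r=6.5 cylinder at (11, 7) contributes a regular 16-gon of circumradius 6.5 (perimeter = 2·16·6.500·sin(180°/16) = 40.58 mm); Taking the union: only the r=6.5 cylinder at (11, 7) is present, so the union is just that shape — boundary = 40.58 mm; the cube at (9, -3.5) (footprint 8×23) is included at this height (perimeter 62.00 mm); Taking the first minus the rest: starting from that combined region, the 8×23 cube at (9, -3.5) partially overlaps it — only the 88.62 mm² overlap (of its 184.00 mm²) is removed, clipping the outline — boundary = 38.50 mm. Overall, the cross-section has 2 separate islands. Total boundary length (outer) = 38.50 mm.

38.50 mm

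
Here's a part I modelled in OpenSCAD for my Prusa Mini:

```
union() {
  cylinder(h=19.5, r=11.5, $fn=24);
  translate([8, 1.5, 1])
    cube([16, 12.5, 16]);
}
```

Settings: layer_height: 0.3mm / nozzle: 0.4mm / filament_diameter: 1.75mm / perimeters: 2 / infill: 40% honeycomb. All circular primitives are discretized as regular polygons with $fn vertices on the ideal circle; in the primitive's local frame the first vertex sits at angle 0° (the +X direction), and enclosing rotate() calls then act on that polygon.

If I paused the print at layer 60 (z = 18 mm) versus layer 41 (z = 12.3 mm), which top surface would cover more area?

layer 41 (z = 12.3 mm)

Layer 60 (z = 18): the cylinder: section is a regular 24-gon, circumradius r=11.5 (area = (24/2)·11.500²·sin(360°/24) = 410.75 mm²); the cube at (8, 1.5) does not reach this height (z outside [1, 17]); Merging all regions: only the r=11.5 cylinder is present, so the union is just that shape — area = 410.75 mm². So its area = 410.75 mm². Layer 41 (z = 12.3): the cylinder: section is a regular 24-gon, circumradius r=11.5 (area = (24/2)·11.500²·sin(360°/24) = 410.75 mm²); the 16×12.5 cube at (8, 1.5) contributes its full rectangle (area 200.00 mm²); Merging all regions: the regions partially overlap — summed areas 610.75 mm² minus the doubly-counted overlap 14.26 mm² gives 596.49 mm² — area = 596.49 mm². So its area = 596.49 mm². Layer 41 is larger (596.49 vs 410.75 mm²).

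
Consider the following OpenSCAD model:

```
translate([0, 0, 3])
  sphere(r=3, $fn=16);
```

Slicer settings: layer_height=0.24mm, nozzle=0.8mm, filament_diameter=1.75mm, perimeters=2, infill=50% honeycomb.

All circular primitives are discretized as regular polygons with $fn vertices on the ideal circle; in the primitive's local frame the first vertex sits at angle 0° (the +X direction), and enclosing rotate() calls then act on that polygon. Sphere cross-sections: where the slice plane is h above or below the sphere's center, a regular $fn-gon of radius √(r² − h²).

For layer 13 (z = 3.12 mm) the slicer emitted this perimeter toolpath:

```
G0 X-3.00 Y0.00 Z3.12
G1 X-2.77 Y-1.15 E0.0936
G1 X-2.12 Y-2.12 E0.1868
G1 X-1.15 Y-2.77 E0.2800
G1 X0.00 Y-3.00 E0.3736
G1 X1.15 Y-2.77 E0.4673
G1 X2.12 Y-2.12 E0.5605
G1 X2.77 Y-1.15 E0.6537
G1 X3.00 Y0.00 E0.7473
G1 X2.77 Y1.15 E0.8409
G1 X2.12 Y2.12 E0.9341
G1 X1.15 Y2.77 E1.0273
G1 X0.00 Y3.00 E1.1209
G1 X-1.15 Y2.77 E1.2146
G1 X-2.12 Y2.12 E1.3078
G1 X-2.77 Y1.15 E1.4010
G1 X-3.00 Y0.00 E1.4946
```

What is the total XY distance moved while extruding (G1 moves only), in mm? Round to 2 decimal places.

18.72 mm

Sum the Euclidean lengths of each G1 segment: total = 18.72 mm.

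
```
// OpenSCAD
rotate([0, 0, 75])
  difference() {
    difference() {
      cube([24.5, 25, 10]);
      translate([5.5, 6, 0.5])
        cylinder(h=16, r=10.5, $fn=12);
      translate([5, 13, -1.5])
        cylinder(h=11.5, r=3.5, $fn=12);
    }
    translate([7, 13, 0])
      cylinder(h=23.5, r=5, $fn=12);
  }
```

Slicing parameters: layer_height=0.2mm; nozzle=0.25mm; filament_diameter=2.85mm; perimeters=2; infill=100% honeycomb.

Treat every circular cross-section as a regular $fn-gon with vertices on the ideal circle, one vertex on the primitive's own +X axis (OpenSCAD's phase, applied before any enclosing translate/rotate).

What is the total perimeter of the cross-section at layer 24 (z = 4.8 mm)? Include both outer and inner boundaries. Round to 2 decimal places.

100.83 mm

At z = 4.8 mm: the 24.5×25 cube contributes its full rectangle (perimeter 99.00 mm); the r=10.5 cylinder at (5.5, 6) gives a regular 12-gon of circumradius 10.5 (constant along its height) (perimeter = 2·12·10.500·sin(180°/12) = 65.22 mm); the cylinder at (5, 13): section is a regular 12-gon, circumradius r=3.5 (perimeter = 2·12·3.500·sin(180°/12) = 21.74 mm); Taking the first minus the rest: starting from the 24.5×25 cube, the r=10.5 cylinder at (5.5, 6) partially overlaps it — only the 227.33 mm² overlap (of its 330.75 mm²) is removed, clipping the outline; the r=3.5 cylinder at (5, 13) partially overlaps it — only the 0.26 mm² overlap (of its 36.75 mm²) is removed, clipping the outline — boundary = 98.97 mm; the r=5 cylinder at (7, 13) gives a regular 12-gon of circumradius 5 (constant along its height) (perimeter = 2·12·5.000·sin(180°/12) = 31.06 mm); Taking the first minus the rest: starting from that combined region, the r=5 cylinder at (7, 13) partially overlaps it — only the 11.22 mm² overlap (of its 75.00 mm²) is removed, clipping the outline — boundary = 100.83 mm; (rotated 75° about Z; rotation is an isometry so areas/perimeters/island counts are preserved). Overall, the cross-section is a single solid region. Total boundary length (outer) = 100.83 mm.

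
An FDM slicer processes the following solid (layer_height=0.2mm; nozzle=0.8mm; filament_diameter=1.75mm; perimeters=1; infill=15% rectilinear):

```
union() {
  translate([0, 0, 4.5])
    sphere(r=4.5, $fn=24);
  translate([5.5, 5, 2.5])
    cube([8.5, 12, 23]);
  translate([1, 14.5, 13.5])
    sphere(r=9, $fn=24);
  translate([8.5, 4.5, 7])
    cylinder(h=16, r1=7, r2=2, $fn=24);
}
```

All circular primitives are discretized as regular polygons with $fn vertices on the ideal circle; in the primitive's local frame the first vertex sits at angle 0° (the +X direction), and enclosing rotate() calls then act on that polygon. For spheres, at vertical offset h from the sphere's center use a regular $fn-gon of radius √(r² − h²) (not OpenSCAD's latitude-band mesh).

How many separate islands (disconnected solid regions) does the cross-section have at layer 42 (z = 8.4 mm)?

2

At z = 8.4 mm: the sphere: section is a regular 24-gon, circumradius = √(r²−h²) = √(4.5²−3.9²) = 2.245; the cube at (5.5, 5) is present — its section is the full 8.5×12 rectangle; the r=9 sphere at (1, 14.5) contributes a regular 24-gon of circumradius √(9²−5.1²) = 7.416; the cone at (8.5, 4.5): at t=0.088 of its height the radius interpolates to r₁+(r₂−r₁)t = 6.562, giving a regular 24-gon of that circumradius; Merging all regions: the regions partially overlap (shared area 67.85 mm²), so overlapping operands fuse into one piece — 2 connected regions. Overall, the cross-section has 2 separate islands. Island count = 2.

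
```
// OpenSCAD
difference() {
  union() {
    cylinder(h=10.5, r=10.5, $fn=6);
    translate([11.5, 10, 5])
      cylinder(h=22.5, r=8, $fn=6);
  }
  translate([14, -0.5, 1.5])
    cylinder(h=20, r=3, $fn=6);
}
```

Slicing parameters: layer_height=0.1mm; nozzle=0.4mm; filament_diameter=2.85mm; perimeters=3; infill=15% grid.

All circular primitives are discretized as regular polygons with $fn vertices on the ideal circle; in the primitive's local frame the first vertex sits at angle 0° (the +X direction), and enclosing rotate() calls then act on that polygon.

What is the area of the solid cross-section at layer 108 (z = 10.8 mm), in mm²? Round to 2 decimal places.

166.28 mm²

At z = 10.8 mm: the cylinder does not reach this height (z outside [0, 10.5]); the r=8 cylinder at (11.5, 10) gives a regular 6-gon of circumradius 8 (constant along its height) (area = (6/2)·8.000²·sin(360°/6) = 166.28 mm²); Combining (union): only the r=8 cylinder at (11.5, 10) is present, so the union is just that shape — area = 166.28 mm²; the cylinder at (14, -0.5): section is a regular 6-gon, circumradius r=3 (area = (6/2)·3.000²·sin(360°/6) = 23.38 mm²); After the difference (first − rest): starting from the result so far (166.28 mm²), the r=3 cylinder at (14, -0.5) misses the remaining region (no effect) — area = 166.28 mm². Overall, the cross-section is a single solid region. Net area = 166.28 mm².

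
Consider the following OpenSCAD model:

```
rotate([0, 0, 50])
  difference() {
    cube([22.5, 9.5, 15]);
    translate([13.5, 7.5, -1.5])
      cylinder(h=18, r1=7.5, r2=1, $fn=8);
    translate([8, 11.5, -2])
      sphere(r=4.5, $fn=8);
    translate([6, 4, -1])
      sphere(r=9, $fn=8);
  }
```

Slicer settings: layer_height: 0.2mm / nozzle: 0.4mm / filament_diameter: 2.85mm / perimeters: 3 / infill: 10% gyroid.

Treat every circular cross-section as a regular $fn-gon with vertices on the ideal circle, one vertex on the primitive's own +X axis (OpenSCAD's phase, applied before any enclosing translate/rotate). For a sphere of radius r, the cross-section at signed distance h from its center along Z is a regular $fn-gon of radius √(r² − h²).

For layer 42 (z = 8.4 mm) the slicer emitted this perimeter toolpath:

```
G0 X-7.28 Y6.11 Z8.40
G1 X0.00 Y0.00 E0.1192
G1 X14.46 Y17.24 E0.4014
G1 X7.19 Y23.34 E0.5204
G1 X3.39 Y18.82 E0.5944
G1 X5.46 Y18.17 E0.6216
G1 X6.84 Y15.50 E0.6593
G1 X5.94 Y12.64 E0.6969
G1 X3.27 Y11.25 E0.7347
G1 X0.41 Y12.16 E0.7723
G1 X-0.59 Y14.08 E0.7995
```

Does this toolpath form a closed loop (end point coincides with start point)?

Start point (G0): (-7.28, 6.11). End point (last G1): the path does not return to the start — open.

no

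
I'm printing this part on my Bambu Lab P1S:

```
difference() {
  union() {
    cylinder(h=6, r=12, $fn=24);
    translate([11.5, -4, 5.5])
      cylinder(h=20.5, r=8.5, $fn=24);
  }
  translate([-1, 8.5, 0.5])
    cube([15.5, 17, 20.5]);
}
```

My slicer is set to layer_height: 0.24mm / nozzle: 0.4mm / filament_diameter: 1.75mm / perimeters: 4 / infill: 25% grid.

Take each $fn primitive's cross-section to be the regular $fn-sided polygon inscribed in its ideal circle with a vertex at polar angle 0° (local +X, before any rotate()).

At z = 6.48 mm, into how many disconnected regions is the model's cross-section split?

At z = 6.48 mm: the cylinder is not intersected at this z (z outside [0, 6]); the cylinder at (11.5, -4): section is a regular 24-gon, circumradius r=8.5; Merging all regions: only the r=8.5 cylinder at (11.5, -4) is present, so the union is just that shape — 1 connected region; the cube at (-1, 8.5) is present — its section is the full 15.5×17 rectangle; Taking the first minus the rest: starting from that combined region, the 15.5×17 cube at (-1, 8.5) misses the remaining region (no effect) — 1 connected region. The result has 1 disconnected region.

1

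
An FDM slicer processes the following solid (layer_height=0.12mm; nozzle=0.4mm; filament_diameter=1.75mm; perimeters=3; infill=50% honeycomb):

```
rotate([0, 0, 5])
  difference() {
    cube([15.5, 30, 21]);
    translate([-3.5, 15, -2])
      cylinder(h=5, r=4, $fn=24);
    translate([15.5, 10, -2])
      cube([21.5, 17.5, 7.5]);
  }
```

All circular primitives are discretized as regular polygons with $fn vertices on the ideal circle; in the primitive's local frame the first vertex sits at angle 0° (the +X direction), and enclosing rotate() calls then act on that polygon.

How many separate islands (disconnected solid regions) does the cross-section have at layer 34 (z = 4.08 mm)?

1

At z = 4.08 mm: the cube (footprint 15.5×30) is included at this height; the cylinder at (-3.5, 15) does not reach this height (z outside [-2, 3]); the cube at (15.5, 10) is present — its section is the full 21.5×17.5 rectangle; After the difference (first − rest): starting from the 15.5×30 cube, the 21.5×17.5 cube at (15.5, 10) misses the remaining region (no effect) — 1 connected region; (rotated 5° about Z; rotation is an isometry so areas/perimeters/island counts are preserved). Overall, the cross-section is a single solid region. Island count = 1.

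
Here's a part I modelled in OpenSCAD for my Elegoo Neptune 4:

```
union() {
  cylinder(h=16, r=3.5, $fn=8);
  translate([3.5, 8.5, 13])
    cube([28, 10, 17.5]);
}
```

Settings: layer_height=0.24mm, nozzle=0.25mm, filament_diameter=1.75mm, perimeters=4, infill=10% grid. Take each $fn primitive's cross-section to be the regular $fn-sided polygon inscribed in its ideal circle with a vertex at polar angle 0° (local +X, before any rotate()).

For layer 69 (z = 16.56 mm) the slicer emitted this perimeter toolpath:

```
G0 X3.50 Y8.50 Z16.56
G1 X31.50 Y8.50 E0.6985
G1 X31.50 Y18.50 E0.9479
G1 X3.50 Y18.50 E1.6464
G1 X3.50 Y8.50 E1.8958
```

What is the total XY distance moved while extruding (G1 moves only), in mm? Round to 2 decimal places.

Sum the Euclidean lengths of each G1 segment: total = 76.00 mm.

76.00 mm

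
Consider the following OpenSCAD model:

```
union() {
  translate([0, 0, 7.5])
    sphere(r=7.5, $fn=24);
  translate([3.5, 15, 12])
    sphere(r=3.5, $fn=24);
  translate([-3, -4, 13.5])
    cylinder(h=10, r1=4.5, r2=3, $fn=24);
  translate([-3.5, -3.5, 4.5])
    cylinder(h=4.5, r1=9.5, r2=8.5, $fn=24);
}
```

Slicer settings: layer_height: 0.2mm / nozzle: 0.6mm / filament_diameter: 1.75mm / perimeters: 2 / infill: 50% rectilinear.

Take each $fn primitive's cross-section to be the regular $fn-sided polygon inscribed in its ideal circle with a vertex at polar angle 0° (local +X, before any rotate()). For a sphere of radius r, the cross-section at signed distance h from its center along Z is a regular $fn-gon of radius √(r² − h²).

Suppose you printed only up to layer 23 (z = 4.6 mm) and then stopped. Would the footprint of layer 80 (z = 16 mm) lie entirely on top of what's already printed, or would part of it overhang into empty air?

Compare the two slices. At z = 4.6: the r=7.5 sphere slices to a regular 24-gon of circumradius 6.917 (√(r²−h²) with h=2.9 from center) (area = (24/2)·6.917²·sin(360°/24) = 148.58 mm²); the sphere at (3.5, 15) is not intersected at this z (|z−center|=7.400 > r=3.5); the cone at (-3, -4) does not reach this height (z outside [13.5, 23.5]); the cone at (-3.5, -3.5) (r1=9.5→r2=8.5) has section circumradius 9.478 here — a regular 24-gon (area = (24/2)·9.478²·sin(360°/24) = 278.99 mm²); Combining (union): the regions partially overlap — summed areas 427.57 mm² minus the doubly-counted overlap 122.96 mm² gives 304.62 mm² — area = 304.62 mm². At z = 16: the sphere is absent (|z−center|=8.500 > r=7.5); the sphere at (3.5, 15) is absent (|z−center|=4.000 > r=3.5); the cone at (-3, -4) (r1=4.5→r2=3) has section circumradius 4.125 here — a regular 24-gon (area = (24/2)·4.125²·sin(360°/24) = 52.85 mm²); the cone at (-3.5, -3.5) is absent (z outside [4.5, 9]); Combining (union): only the cone at (-3, -4) is present, so the union is just that shape — area = 52.85 mm². Checking containment: the cross-section at z = 16 is a subset of the cross-section at z = 4.6.

entirely on top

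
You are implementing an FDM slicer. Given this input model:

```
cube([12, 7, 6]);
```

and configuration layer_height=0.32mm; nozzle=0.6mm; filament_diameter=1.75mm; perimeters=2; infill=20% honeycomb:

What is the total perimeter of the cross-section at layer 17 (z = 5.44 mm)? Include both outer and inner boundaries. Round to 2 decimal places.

At z = 5.44 mm: the 12×7 cube contributes its full rectangle (perimeter 38.00 mm). Overall, the cross-section is a single solid region. Total boundary length (outer) = 38.00 mm.

38.00 mm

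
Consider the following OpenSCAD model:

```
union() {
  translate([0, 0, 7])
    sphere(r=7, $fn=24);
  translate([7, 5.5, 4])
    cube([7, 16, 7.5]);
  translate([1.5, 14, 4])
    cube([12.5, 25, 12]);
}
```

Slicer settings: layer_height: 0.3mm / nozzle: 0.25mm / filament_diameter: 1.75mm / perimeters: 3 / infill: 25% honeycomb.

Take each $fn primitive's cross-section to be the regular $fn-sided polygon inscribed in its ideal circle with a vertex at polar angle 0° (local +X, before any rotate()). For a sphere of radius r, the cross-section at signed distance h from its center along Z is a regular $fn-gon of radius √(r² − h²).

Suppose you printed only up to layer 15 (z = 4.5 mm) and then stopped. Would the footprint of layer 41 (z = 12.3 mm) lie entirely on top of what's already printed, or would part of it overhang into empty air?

entirely on top

Compare the two slices. At z = 4.5: the r=7 sphere slices to a regular 24-gon of circumradius 6.538 (√(r²−h²) with h=2.5 from center) (area = (24/2)·6.538²·sin(360°/24) = 132.77 mm²); the 7×16 cube at (7, 5.5) contributes its full rectangle (area 112.00 mm²); the 12.5×25 cube at (1.5, 14) contributes its full rectangle (area 312.50 mm²); Taking the union: the regions partially overlap — summed areas 557.27 mm² minus the doubly-counted overlap 52.50 mm² gives 504.77 mm² — area = 504.77 mm². At z = 12.3: the sphere: section is a regular 24-gon, circumradius = √(r²−h²) = √(7²−5.3²) = 4.573 (area = (24/2)·4.573²·sin(360°/24) = 64.94 mm²); the cube at (7, 5.5) does not reach this height (z outside [4, 11.5]); the cube at (1.5, 14) is present — its section is the full 12.5×25 rectangle (area 312.50 mm²); Taking the union: the 2 present regions are separate (no shared area or edge), so areas and boundary lengths simply add and each stays a separate island — area = 377.44 mm². Checking containment: the cross-section at z = 12.3 is a subset of the cross-section at z = 4.5.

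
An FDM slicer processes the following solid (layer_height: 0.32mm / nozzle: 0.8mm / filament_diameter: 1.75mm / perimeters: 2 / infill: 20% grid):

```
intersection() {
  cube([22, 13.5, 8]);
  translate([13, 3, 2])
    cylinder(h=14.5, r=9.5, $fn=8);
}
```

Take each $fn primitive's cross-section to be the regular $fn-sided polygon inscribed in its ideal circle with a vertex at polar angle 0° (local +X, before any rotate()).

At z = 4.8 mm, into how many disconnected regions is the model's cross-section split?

At z = 4.8 mm: the 22×13.5 cube contributes its full rectangle; the r=9.5 cylinder at (13, 3) contributes a regular 8-gon of circumradius 9.5; Keeping only the common overlap: the r=9.5 cylinder at (13, 3) partially overlaps the 22×13.5 cube; clipping to the common part keeps 180.30 mm² — 1 connected region. The result has 1 disconnected region.

1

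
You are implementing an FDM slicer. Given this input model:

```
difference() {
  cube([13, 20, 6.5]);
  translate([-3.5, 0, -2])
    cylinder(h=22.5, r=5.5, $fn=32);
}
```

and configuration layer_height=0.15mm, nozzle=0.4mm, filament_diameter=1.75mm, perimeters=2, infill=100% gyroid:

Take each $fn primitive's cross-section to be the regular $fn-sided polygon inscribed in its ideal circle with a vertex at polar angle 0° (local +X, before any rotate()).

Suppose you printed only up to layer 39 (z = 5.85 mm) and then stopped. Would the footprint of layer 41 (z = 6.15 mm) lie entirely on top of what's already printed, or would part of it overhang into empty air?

Compare the two slices. At z = 5.85: the cube is present — its section is the full 13×20 rectangle (area 260.00 mm²); the r=5.5 cylinder at (-3.5, 0) gives a regular 32-gon of circumradius 5.5 (constant along its height) (area = (32/2)·5.500²·sin(360°/32) = 94.42 mm²); Taking the first minus the rest: starting from the 13×20 cube (260.00 mm²), the r=5.5 cylinder at (-3.5, 0) partially overlaps it — only the 5.82 mm² overlap (of its 94.42 mm²) is removed, clipping the outline — area = 254.18 mm². At z = 6.15: the cube (footprint 13×20) is included at this height (area 260.00 mm²); the r=5.5 cylinder at (-3.5, 0) gives a regular 32-gon of circumradius 5.5 (constant along its height) (area = (32/2)·5.500²·sin(360°/32) = 94.42 mm²); After the difference (first − rest): starting from the 13×20 cube (260.00 mm²), the r=5.5 cylinder at (-3.5, 0) partially overlaps it — only the 5.82 mm² overlap (of its 94.42 mm²) is removed, clipping the outline — area = 254.18 mm². Checking containment: the cross-section at z = 6.15 is a subset of the cross-section at z = 5.85.

entirely on top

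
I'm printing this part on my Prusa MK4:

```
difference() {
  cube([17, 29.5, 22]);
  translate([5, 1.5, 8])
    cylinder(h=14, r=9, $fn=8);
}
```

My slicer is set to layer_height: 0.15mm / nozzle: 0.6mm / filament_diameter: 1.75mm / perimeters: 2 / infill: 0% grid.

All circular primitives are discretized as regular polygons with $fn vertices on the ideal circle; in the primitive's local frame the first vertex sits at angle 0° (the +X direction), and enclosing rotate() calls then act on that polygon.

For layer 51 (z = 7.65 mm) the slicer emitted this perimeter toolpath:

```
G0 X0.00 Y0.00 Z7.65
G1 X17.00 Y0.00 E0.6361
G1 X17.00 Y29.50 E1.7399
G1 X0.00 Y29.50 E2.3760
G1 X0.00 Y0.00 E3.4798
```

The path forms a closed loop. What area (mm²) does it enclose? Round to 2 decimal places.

501.50 mm²

Apply the shoelace formula to the sequence of (X, Y) vertices; enclosed area = 501.50 mm².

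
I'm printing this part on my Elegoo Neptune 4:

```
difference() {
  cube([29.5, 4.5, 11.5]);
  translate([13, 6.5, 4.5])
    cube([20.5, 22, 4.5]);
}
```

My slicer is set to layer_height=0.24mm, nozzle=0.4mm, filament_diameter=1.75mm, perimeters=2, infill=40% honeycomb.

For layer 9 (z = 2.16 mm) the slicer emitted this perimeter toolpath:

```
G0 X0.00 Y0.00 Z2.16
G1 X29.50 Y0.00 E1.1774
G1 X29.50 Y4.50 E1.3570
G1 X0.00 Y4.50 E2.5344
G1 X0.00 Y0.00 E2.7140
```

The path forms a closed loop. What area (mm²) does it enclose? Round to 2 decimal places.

132.75 mm²

Apply the shoelace formula to the sequence of (X, Y) vertices; enclosed area = 132.75 mm².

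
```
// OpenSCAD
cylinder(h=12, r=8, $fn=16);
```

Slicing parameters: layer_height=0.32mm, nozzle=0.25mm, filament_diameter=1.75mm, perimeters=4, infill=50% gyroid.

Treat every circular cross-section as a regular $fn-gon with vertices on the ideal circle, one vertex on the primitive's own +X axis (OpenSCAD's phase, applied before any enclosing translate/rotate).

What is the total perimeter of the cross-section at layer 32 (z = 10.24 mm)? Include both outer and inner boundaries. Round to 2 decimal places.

49.94 mm

At z = 10.24 mm: the cylinder: section is a regular 16-gon, circumradius r=8 (perimeter = 2·16·8.000·sin(180°/16) = 49.94 mm). Overall, the cross-section is a single solid region. Total boundary length (outer) = 49.94 mm.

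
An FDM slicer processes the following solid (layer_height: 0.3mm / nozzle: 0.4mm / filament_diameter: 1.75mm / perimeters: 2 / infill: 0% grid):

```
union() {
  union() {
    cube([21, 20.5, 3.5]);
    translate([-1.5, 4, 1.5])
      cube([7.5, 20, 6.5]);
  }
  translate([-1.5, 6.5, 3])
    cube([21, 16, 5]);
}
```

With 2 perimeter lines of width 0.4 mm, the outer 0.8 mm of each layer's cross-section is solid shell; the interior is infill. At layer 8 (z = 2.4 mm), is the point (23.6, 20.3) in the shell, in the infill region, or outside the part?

At z = 2.4 mm: the cube is present — its section is the full 21×20.5 rectangle; the cube at (-1.5, 4) is present — its section is the full 7.5×20 rectangle; Combining (union): the regions partially overlap (shared area 99.00 mm²), so overlapping operands fuse into one piece — 1 connected region; the cube at (-1.5, 6.5) is absent (z outside [3, 8]); Merging all regions: only the result so far is present, so the union is just that shape — 1 connected region. Overall, the cross-section is a single solid region. The nearest boundary edge runs (21.00, 20.50)→(21.00, 0.00); distance from the point to it = 2.60 mm. The point is not inside any of the regions above, so it lies outside the cross-section (2.60 mm from the nearest boundary).

outside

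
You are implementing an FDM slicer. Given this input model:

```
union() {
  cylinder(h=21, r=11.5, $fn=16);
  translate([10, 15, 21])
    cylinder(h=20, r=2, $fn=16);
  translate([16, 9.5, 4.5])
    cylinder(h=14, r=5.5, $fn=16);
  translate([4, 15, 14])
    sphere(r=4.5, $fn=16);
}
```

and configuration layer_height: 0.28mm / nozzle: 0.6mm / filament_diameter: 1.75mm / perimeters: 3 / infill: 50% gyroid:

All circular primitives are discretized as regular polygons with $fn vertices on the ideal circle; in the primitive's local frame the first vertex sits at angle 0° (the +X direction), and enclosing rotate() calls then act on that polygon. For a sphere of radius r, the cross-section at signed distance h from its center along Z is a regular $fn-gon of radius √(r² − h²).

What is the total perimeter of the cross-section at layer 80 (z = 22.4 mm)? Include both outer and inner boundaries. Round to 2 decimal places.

At z = 22.4 mm: the cylinder does not reach this height (z outside [0, 21]); the r=2 cylinder at (10, 15) contributes a regular 16-gon of circumradius 2 (perimeter = 2·16·2.000·sin(180°/16) = 12.49 mm); the cylinder at (16, 9.5) is absent (z outside [4.5, 18.5]); the sphere at (4, 15) is not intersected at this z (|z−center|=8.400 > r=4.5); Combining (union): only the r=2 cylinder at (10, 15) is present, so the union is just that shape — boundary = 12.49 mm. Overall, the cross-section is a single solid region. Total boundary length (outer) = 12.49 mm.

12.49 mm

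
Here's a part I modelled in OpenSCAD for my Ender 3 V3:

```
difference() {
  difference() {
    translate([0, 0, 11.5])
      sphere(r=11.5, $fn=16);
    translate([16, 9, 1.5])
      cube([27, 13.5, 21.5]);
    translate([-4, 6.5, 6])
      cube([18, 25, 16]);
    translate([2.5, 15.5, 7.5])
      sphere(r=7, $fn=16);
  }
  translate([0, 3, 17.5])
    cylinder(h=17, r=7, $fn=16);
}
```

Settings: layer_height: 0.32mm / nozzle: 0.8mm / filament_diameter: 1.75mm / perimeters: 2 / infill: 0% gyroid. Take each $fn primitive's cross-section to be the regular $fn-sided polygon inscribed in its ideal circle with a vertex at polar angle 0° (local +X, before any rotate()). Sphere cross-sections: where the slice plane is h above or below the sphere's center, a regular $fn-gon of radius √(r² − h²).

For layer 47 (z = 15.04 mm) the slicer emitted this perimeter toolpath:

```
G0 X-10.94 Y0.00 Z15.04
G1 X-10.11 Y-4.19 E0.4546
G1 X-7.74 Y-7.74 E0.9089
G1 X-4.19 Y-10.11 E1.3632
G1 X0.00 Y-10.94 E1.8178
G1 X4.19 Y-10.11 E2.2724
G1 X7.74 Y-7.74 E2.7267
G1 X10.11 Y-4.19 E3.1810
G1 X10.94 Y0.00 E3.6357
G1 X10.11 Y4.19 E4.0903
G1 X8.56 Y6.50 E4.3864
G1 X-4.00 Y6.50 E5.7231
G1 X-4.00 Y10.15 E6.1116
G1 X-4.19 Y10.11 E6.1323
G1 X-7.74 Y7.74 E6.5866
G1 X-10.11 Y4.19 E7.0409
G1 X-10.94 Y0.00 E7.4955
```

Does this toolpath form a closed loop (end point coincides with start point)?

yes

Start point (G0): (-10.94, 0.00). End point (last G1): the path returns to the start — closed.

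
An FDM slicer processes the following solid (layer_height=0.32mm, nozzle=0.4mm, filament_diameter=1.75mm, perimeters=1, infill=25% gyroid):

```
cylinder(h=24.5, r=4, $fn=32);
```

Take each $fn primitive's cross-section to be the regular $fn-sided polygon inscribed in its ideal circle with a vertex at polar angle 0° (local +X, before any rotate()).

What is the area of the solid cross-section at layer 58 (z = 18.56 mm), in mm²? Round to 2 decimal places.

At z = 18.56 mm: the cylinder: section is a regular 32-gon, circumradius r=4 (area = (32/2)·4.000²·sin(360°/32) = 49.94 mm²). Overall, the cross-section is a single solid region. Net area = 49.94 mm².

49.94 mm²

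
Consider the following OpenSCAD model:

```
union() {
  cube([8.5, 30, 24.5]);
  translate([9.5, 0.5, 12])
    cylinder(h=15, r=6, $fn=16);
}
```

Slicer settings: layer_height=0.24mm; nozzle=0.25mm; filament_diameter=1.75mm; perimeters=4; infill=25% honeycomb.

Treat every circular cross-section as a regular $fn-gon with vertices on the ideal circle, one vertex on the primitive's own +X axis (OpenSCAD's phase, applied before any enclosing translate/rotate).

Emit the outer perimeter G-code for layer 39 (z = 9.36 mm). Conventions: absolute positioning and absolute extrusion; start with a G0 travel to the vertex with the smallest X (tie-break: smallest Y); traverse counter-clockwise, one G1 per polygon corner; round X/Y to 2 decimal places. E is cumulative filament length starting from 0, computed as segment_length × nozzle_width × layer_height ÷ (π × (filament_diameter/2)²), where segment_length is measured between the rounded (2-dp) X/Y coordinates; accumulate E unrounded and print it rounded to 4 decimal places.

G0 X0.00 Y0.00 Z9.36
G1 X8.50 Y0.00 E0.2120
G1 X8.50 Y30.00 E0.9604
G1 X0.00 Y30.00 E1.1724
G1 X0.00 Y0.00 E1.9208

At z = 9.36 mm: the 8.5×30 cube contributes its full rectangle; the cylinder at (9.5, 0.5) is not intersected at this z (z outside [12, 27]); Taking the union: only the 8.5×30 cube is present, so the union is just that shape — 1 connected region. The outline is a single polygon with 4 vertices. Extrusion per mm of travel: 0.25 × 0.24 / (π × 0.875²) = 0.024945. Accumulating E over each segment gives final E = 1.9208.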